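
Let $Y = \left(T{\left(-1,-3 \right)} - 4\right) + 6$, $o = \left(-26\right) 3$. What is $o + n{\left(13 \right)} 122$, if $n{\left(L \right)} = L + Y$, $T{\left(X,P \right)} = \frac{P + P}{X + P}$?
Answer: $1935$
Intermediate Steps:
$T{\left(X,P \right)} = \frac{2 P}{P + X}$
$o = -78$
$Y = \frac{7}{2}$ ($Y = \left(2 \left(-3\right) \frac{1}{-3 - 1} - 4\right) + 6 = \left(2 \left(-3\right) \frac{1}{-4} - 4\right) + 6 = \left(2 \left(-3\right) \left(- \frac{1}{4}\right) - 4\right) + 6 = \left(\frac{3}{2} - 4\right) + 6 = - \frac{5}{2} + 6 = \frac{7}{2} \approx 3.5$)
$n{\left(L \right)} = \frac{7}{2} + L$ ($n{\left(L \right)} = L + \frac{7}{2} = \frac{7}{2} + L$)
$o + n{\left(13 \right)} 122 = -78 + \left(\frac{7}{2} + 13\right) 122 = -78 + \frac{33}{2} \cdot 122 = -78 + 2013 = 1935$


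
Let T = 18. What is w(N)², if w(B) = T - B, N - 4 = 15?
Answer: 1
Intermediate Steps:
N = 19 (N = 4 + 15 = 19)
w(B) = 18 - B
w(N)² = (18 - 1*19)² = (18 - 19)² = (-1)² = 1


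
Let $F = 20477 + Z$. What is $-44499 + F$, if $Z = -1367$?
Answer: $-25389$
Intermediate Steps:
$F = 19110$ ($F = 20477 - 1367 = 19110$)
$-44499 + F = -44499 + 19110 = -25389$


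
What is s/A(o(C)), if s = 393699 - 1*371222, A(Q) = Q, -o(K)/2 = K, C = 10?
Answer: -22477/20 ≈ -1123.8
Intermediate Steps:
o(K) = -2*K
s = 22477 (s = 393699 - 371222 = 22477)
s/A(o(C)) = 22477/((-2*10)) = 22477/(-20) = 22477*(-1/20) = -22477/20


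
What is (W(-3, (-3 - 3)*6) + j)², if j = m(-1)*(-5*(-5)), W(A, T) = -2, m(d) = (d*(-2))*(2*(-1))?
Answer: 10404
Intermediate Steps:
m(d) = 4*d (m(d) = -2*d*(-2) = 4*d)
j = -100 (j = (4*(-1))*(-5*(-5)) = -4*25 = -100)
(W(-3, (-3 - 3)*6) + j)² = (-2 - 100)² = (-102)² = 10404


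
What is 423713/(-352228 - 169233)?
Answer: -423713/521461 ≈ -0.81255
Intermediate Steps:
423713/(-352228 - 169233) = 423713/(-521461) = 423713*(-1/521461) = -423713/521461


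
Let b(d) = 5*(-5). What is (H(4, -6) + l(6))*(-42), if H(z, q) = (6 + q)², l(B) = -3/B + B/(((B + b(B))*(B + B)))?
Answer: 420/19 ≈ 22.105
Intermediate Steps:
b(d) = -25
l(B) = 1/(2*(-25 + B)) - 3/B (l(B) = -3/B + B/(((B - 25)*(B + B))) = -3/B + B/(((-25 + B)*(2*B))) = -3/B + B/((2*B*(-25 + B))) = -3/B + B*(1/(2*B*(-25 + B))) = -3/B + 1/(2*(-25 + B)) = 1/(2*(-25 + B)) - 3/B)
(H(4, -6) + l(6))*(-42) = ((6 - 6)² + (5/2)*(30 - 1*6)/(6*(-25 + 6)))*(-42) = (0² + (5/2)*(⅙)*(30 - 6)/(-19))*(-42) = (0 + (5/2)*(⅙)*(-1/19)*24)*(-42) = (0 - 10/19)*(-42) = -10/19*(-42) = 420/19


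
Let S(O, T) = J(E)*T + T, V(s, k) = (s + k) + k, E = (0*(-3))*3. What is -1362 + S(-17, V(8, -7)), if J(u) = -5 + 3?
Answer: -1356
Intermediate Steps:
E = 0 (E = 0*3 = 0)
V(s, k) = s + 2*k (V(s, k) = (k + s) + k = s + 2*k)
J(u) = -2
S(O, T) = -T (S(O, T) = -2*T + T = -T)
-1362 + S(-17, V(8, -7)) = -1362 - (8 + 2*(-7)) = -1362 - (8 - 14) = -1362 - 1*(-6) = -1362 + 6 = -1356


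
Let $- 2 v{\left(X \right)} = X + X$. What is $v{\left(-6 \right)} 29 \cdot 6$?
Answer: $1044$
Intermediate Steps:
$v{\left(X \right)} = - X$ ($v{\left(X \right)} = - \frac{X + X}{2} = - \frac{2 X}{2} = - X$)
$v{\left(-6 \right)} 29 \cdot 6 = \left(-1\right) \left(-6\right) 29 \cdot 6 = 6 \cdot 29 \cdot 6 = 174 \cdot 6 = 1044$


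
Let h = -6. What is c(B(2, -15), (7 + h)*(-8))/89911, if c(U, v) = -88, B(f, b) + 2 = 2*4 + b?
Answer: -88/89911 ≈ -0.00097875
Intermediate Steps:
B(f, b) = 6 + b (B(f, b) = -2 + (2*4 + b) = -2 + (8 + b) = 6 + b)
c(B(2, -15), (7 + h)*(-8))/89911 = -88/89911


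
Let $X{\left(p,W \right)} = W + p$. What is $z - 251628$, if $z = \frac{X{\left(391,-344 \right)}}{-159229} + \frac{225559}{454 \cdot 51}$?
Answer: $- \frac{927663243351275}{3686788266} \approx -2.5162 \cdot 10^{5}$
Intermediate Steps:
$z = \frac{35914445773}{3686788266}$ ($z = \frac{-344 + 391}{-159229} + \frac{225559}{454 \cdot 51} = 47 \left(- \frac{1}{159229}\right) + \frac{225559}{23154} = - \frac{47}{159229} + 225559 \cdot \frac{1}{23154} = - \frac{47}{159229} + \frac{225559}{23154} = \frac{35914445773}{3686788266} \approx 9.7414$)
$z - 251628 = \frac{35914445773}{3686788266} - 251628 = - \frac{927663243351275}{3686788266}$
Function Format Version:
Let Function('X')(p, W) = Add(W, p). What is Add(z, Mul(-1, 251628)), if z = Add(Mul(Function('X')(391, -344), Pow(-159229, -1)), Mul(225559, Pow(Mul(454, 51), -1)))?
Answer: Rational(-927663243351275, 3686788266) ≈ -2.5162e+5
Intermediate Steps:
z = Rational(35914445773, 3686788266) (z = Add(Mul(Add(-344, 391), Pow(-159229, -1)), Mul(225559, Pow(Mul(454, 51), -1))) = Add(Mul(47, Rational(-1, 159229)), Mul(225559, Pow(23154, -1))) = Add(Rational(-47, 159229), Mul(225559, Rational(1, 23154))) = Add(Rational(-47, 159229), Rational(225559, 23154)) = Rational(35914445773, 3686788266) ≈ 9.7414)
Add(z, Mul(-1, 251628)) = Add(Rational(35914445773, 3686788266), Mul(-1, 251628)) = Add(Rational(35914445773, 3686788266), -251628) = Rational(-927663243351275, 3686788266)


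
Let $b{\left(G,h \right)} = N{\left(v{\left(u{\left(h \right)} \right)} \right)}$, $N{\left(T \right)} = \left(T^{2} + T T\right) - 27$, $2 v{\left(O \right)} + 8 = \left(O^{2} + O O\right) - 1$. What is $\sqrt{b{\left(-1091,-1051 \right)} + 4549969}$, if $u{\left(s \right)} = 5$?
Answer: $\frac{27 \sqrt{24970}}{2} \approx 2133.3$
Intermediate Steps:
$v{\left(O \right)} = - \frac{9}{2} + O^{2}$ ($v{\left(O \right)} = -4 + \frac{\left(O^{2} + O O\right) - 1}{2} = -4 + \frac{\left(O^{2} + O^{2}\right) - 1}{2} = -4 + \frac{2 O^{2} - 1}{2} = -4 + \frac{-1 + 2 O^{2}}{2} = -4 + \left(- \frac{1}{2} + O^{2}\right) = - \frac{9}{2} + O^{2}$)
$N{\left(T \right)} = -27 + 2 T^{2}$ ($N{\left(T \right)} = \left(T^{2} + T^{2}\right) - 27 = 2 T^{2} - 27 = -27 + 2 T^{2}$)
$b{\left(G,h \right)} = \frac{1627}{2}$ ($b{\left(G,h \right)} = -27 + 2 \left(- \frac{9}{2} + 5^{2}\right)^{2} = -27 + 2 \left(- \frac{9}{2} + 25\right)^{2} = -27 + 2 \left(\frac{41}{2}\right)^{2} = -27 + 2 \cdot \frac{1681}{4} = -27 + \frac{1681}{2} = \frac{1627}{2}$)
$\sqrt{b{\left(-1091,-1051 \right)} + 4549969} = \sqrt{\frac{1627}{2} + 4549969} = \sqrt{\frac{9101565}{2}} = \frac{27 \sqrt{24970}}{2}$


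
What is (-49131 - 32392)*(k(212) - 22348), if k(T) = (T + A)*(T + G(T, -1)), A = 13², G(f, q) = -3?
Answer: -4669718963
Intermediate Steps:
A = 169
k(T) = (-3 + T)*(169 + T) (k(T) = (T + 169)*(T - 3) = (169 + T)*(-3 + T) = (-3 + T)*(169 + T))
(-49131 - 32392)*(k(212) - 22348) = (-49131 - 32392)*((-507 + 212² + 166*212) - 22348) = -81523*((-507 + 44944 + 35192) - 22348) = -81523*(79629 - 22348) = -81523*57281 = -4669718963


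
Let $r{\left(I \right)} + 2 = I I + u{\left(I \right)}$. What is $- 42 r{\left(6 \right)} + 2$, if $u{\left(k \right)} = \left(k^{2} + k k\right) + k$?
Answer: $-4702$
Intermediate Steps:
$u{\left(k \right)} = k + 2 k^{2}$ ($u{\left(k \right)} = \left(k^{2} + k^{2}\right) + k = 2 k^{2} + k = k + 2 k^{2}$)
$r{\left(I \right)} = -2 + I^{2} + I \left(1 + 2 I\right)$ ($r{\left(I \right)} = -2 + \left(I I + I \left(1 + 2 I\right)\right) = -2 + \left(I^{2} + I \left(1 + 2 I\right)\right) = -2 + I^{2} + I \left(1 + 2 I\right)$)
$- 42 r{\left(6 \right)} + 2 = - 42 \left(-2 + 6 + 3 \cdot 6^{2}\right) + 2 = - 42 \left(-2 + 6 + 3 \cdot 36\right) + 2 = - 42 \left(-2 + 6 + 108\right) + 2 = \left(-42\right) 112 + 2 = -4704 + 2 = -4702$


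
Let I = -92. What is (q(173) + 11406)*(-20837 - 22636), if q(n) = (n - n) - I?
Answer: -499852554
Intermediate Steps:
q(n) = 92 (q(n) = (n - n) - 1*(-92) = 0 + 92 = 92)
(q(173) + 11406)*(-20837 - 22636) = (92 + 11406)*(-20837 - 22636) = 11498*(-43473) = -499852554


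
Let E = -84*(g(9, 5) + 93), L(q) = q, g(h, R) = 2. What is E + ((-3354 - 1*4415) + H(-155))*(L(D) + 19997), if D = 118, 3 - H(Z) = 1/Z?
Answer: -4842849147/31 ≈ -1.5622e+8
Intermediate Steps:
H(Z) = 3 - 1/Z
E = -7980 (E = -84*(2 + 93) = -84*95 = -7980)
E + ((-3354 - 1*4415) + H(-155))*(L(D) + 19997) = -7980 + ((-3354 - 1*4415) + (3 - 1/(-155)))*(118 + 19997) = -7980 + ((-3354 - 4415) + (3 - 1*(-1/155)))*20115 = -7980 + (-7769 + (3 + 1/155))*20115 = -7980 + (-7769 + 466/155)*20115 = -7980 - 1203729/155*20115 = -7980 - 4842601767/31 = -4842849147/31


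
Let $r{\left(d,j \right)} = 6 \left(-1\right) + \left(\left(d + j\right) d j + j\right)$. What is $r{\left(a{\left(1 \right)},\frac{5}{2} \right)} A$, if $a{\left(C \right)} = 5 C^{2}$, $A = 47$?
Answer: $\frac{16967}{4} \approx 4241.8$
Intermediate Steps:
$r{\left(d,j \right)} = -6 + j + d j \left(d + j\right)$ ($r{\left(d,j \right)} = -6 + \left(d \left(d + j\right) j + j\right) = -6 + \left(d j \left(d + j\right) + j\right) = -6 + \left(j + d j \left(d + j\right)\right) = -6 + j + d j \left(d + j\right)$)
$r{\left(a{\left(1 \right)},\frac{5}{2} \right)} A = \left(-6 + \frac{5}{2} + 5 \cdot 1^{2} \left(\frac{5}{2}\right)^{2} + \frac{5}{2} \left(5 \cdot 1^{2}\right)^{2}\right) 47 = \left(-6 + 5 \cdot \frac{1}{2} + 5 \cdot 1 \left(5 \cdot \frac{1}{2}\right)^{2} + 5 \cdot \frac{1}{2} \left(5 \cdot 1\right)^{2}\right) 47 = \left(-6 + \frac{5}{2} + 5 \left(\frac{5}{2}\right)^{2} + \frac{5 \cdot 5^{2}}{2}\right) 47 = \left(-6 + \frac{5}{2} + 5 \cdot \frac{25}{4} + \frac{5}{2} \cdot 25\right) 47 = \left(-6 + \frac{5}{2} + \frac{125}{4} + \frac{125}{2}\right) 47 = \frac{361}{4} \cdot 47 = \frac{16967}{4}$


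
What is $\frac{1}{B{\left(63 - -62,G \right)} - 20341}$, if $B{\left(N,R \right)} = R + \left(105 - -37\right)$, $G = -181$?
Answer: $- \frac{1}{20380} \approx -4.9068 \cdot 10^{-5}$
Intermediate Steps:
$B{\left(N,R \right)} = 142 + R$ ($B{\left(N,R \right)} = R + \left(105 + 37\right) = R + 142 = 142 + R$)
$\frac{1}{B{\left(63 - -62,G \right)} - 20341} = \frac{1}{\left(142 - 181\right) - 20341} = \frac{1}{-39 - 20341} = \frac{1}{-20380} = - \frac{1}{20380}$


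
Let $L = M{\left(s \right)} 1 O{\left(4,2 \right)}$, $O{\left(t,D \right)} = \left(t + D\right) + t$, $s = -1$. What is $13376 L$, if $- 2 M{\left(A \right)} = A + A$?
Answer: $133760$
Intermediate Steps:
$M{\left(A \right)} = - A$ ($M{\left(A \right)} = - \frac{A + A}{2} = - \frac{2 A}{2} = - A$)
$O{\left(t,D \right)} = D + 2 t$ ($O{\left(t,D \right)} = \left(D + t\right) + t = D + 2 t$)
$L = 10$ ($L = \left(-1\right) \left(-1\right) 1 \left(2 + 2 \cdot 4\right) = 1 \cdot 1 \left(2 + 8\right) = 1 \cdot 10 = 10$)
$13376 L = 13376 \cdot 10 = 133760$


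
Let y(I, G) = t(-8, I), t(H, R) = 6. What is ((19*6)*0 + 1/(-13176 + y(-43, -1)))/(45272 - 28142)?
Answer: -1/225602100 ≈ -4.4326e-9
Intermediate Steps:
y(I, G) = 6
((19*6)*0 + 1/(-13176 + y(-43, -1)))/(45272 - 28142) = ((19*6)*0 + 1/(-13176 + 6))/(45272 - 28142) = (114*0 + 1/(-13170))/17130 = (0 - 1/13170)*(1/17130) = -1/13170*1/17130 = -1/225602100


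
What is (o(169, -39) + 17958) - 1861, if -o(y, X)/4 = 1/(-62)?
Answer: 499009/31 ≈ 16097.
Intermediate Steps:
o(y, X) = 2/31 (o(y, X) = -4/(-62) = -4*(-1/62) = 2/31)
(o(169, -39) + 17958) - 1861 = (2/31 + 17958) - 1861 = 556700/31 - 1861 = 499009/31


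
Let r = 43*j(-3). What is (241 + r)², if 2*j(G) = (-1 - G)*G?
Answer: 12544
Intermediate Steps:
j(G) = G*(-1 - G)/2 (j(G) = ((-1 - G)*G)/2 = (G*(-1 - G))/2 = G*(-1 - G)/2)
r = -129 (r = 43*(-½*(-3)*(1 - 3)) = 43*(-½*(-3)*(-2)) = 43*(-3) = -129)
(241 + r)² = (241 - 129)² = 112² = 12544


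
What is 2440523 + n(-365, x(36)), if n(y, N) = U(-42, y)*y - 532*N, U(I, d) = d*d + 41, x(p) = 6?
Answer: -46204759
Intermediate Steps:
U(I, d) = 41 + d² (U(I, d) = d² + 41 = 41 + d²)
n(y, N) = -532*N + y*(41 + y²) (n(y, N) = (41 + y²)*y - 532*N = y*(41 + y²) - 532*N = -532*N + y*(41 + y²))
2440523 + n(-365, x(36)) = 2440523 + (-532*6 - 365*(41 + (-365)²)) = 2440523 + (-3192 - 365*(41 + 133225)) = 2440523 + (-3192 - 365*133266) = 2440523 + (-3192 - 48642090) = 2440523 - 48645282 = -46204759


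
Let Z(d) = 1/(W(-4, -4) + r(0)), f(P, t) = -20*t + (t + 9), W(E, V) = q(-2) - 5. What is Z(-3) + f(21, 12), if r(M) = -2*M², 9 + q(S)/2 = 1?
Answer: -4600/21 ≈ -219.05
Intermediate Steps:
q(S) = -16 (q(S) = -18 + 2*1 = -18 + 2 = -16)
W(E, V) = -21 (W(E, V) = -16 - 5 = -21)
f(P, t) = 9 - 19*t (f(P, t) = -20*t + (9 + t) = 9 - 19*t)
Z(d) = -1/21 (Z(d) = 1/(-21 - 2*0²) = 1/(-21 - 2*0) = 1/(-21 + 0) = 1/(-21) = -1/21)
Z(-3) + f(21, 12) = -1/21 + (9 - 19*12) = -1/21 + (9 - 228) = -1/21 - 219 = -4600/21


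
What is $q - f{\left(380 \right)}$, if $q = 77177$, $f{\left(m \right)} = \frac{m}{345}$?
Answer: $\frac{5325137}{69} \approx 77176.0$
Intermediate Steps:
$f{\left(m \right)} = \frac{m}{345}$ ($f{\left(m \right)} = m \frac{1}{345} = \frac{m}{345}$)
$q - f{\left(380 \right)} = 77177 - \frac{1}{345} \cdot 380 = 77177 - \frac{76}{69} = \frac{5325137}{69}$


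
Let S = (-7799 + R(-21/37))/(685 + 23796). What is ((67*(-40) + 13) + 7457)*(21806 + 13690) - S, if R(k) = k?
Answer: 154008896083064/905797 ≈ 1.7003e+8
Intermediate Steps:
S = -288584/905797 (S = (-7799 - 21/37)/(685 + 23796) = (-7799 - 21*1/37)/24481 = (-7799 - 21/37)*(1/24481) = -288584/37*1/24481 = -288584/905797 ≈ -0.31860)
((67*(-40) + 13) + 7457)*(21806 + 13690) - S = ((67*(-40) + 13) + 7457)*(21806 + 13690) - 1*(-288584/905797) = ((-2680 + 13) + 7457)*35496 + 288584/905797 = (-2667 + 7457)*35496 + 288584/905797 = 4790*35496 + 288584/905797 = 170025840 + 288584/905797 = 154008896083064/905797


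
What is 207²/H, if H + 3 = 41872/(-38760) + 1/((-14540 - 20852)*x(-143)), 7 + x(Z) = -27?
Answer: -14694999419520/1399328611 ≈ -10501.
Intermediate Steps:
x(Z) = -34 (x(Z) = -7 - 27 = -34)
H = -1399328611/342948480 (H = -3 + (41872/(-38760) + 1/(-14540 - 20852*(-34))) = -3 + (41872*(-1/38760) - 1/34/(-35392)) = -3 + (-5234/4845 - 1/35392*(-1/34)) = -3 + (-5234/4845 + 1/1203328) = -3 - 370483171/342948480 = -1399328611/342948480 ≈ -4.0803)
207²/H = 207²/(-1399328611/342948480) = 42849*(-342948480/1399328611) = -14694999419520/1399328611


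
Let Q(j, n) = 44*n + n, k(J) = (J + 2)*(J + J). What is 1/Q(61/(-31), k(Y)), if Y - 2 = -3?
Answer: -1/90 ≈ -0.011111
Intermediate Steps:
Y = -1 (Y = 2 - 3 = -1)
k(J) = 2*J*(2 + J) (k(J) = (2 + J)*(2*J) = 2*J*(2 + J))
Q(j, n) = 45*n
1/Q(61/(-31), k(Y)) = 1/(45*(2*(-1)*(2 - 1))) = 1/(45*(2*(-1)*1)) = 1/(45*(-2)) = 1/(-90) = -1/90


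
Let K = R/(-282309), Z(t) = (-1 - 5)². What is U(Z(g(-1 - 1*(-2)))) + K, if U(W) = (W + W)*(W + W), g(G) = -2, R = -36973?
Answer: 1463526829/282309 ≈ 5184.1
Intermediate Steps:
Z(t) = 36 (Z(t) = (-6)² = 36)
U(W) = 4*W² (U(W) = (2*W)*(2*W) = 4*W²)
K = 36973/282309 (K = -36973/(-282309) = -36973*(-1/282309) = 36973/282309 ≈ 0.13097)
U(Z(g(-1 - 1*(-2)))) + K = 4*36² + 36973/282309 = 4*1296 + 36973/282309 = 5184 + 36973/282309 = 1463526829/282309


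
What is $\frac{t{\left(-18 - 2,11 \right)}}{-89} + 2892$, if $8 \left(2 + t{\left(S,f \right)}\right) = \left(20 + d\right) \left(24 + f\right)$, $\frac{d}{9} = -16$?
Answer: $\frac{515865}{178} \approx 2898.1$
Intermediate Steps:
$d = -144$ ($d = 9 \left(-16\right) = -144$)
$t{\left(S,f \right)} = -374 - \frac{31 f}{2}$ ($t{\left(S,f \right)} = -2 + \frac{\left(20 - 144\right) \left(24 + f\right)}{8} = -2 + \frac{\left(-124\right) \left(24 + f\right)}{8} = -2 + \frac{-2976 - 124 f}{8} = -2 - \left(372 + \frac{31 f}{2}\right) = -374 - \frac{31 f}{2}$)
$\frac{t{\left(-18 - 2,11 \right)}}{-89} + 2892 = \frac{-374 - \frac{341}{2}}{-89} + 2892 = \left(-374 - \frac{341}{2}\right) \left(- \frac{1}{89}\right) + 2892 = \left(- \frac{1089}{2}\right) \left(- \frac{1}{89}\right) + 2892 = \frac{1089}{178} + 2892 = \frac{515865}{178}$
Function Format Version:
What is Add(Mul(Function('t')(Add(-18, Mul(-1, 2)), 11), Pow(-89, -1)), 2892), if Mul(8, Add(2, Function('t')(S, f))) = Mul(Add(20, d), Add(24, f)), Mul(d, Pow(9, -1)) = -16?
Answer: Rational(515865, 178) ≈ 2898.1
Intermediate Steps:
d = -144 (d = Mul(9, -16) = -144)
Function('t')(S, f) = Add(-374, Mul(Rational(-31, 2), f)) (Function('t')(S, f) = Add(-2, Mul(Rational(1, 8), Mul(Add(20, -144), Add(24, f)))) = Add(-2, Mul(Rational(1, 8), Mul(-124, Add(24, f)))) = Add(-2, Mul(Rational(1, 8), Add(-2976, Mul(-124, f)))) = Add(-2, Add(-372, Mul(Rational(-31, 2), f))) = Add(-374, Mul(Rational(-31, 2), f)))
Add(Mul(Function('t')(Add(-18, Mul(-1, 2)), 11), Pow(-89, -1)), 2892) = Add(Mul(Add(-374, Mul(Rational(-31, 2), 11)), Pow(-89, -1)), 2892) = Add(Mul(Add(-374, Rational(-341, 2)), Rational(-1, 89)), 2892) = Add(Mul(Rational(-1089, 2), Rational(-1, 89)), 2892) = Add(Rational(1089, 178), 2892) = Rational(515865, 178)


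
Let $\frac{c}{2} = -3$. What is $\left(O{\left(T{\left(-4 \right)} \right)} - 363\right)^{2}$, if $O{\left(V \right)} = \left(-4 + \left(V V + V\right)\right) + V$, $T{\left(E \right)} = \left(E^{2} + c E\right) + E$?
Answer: $1002001$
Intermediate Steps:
$c = -6$ ($c = 2 \left(-3\right) = -6$)
$T{\left(E \right)} = E^{2} - 5 E$ ($T{\left(E \right)} = \left(E^{2} - 6 E\right) + E = E^{2} - 5 E$)
$O{\left(V \right)} = -4 + V^{2} + 2 V$ ($O{\left(V \right)} = \left(-4 + \left(V^{2} + V\right)\right) + V = \left(-4 + \left(V + V^{2}\right)\right) + V = \left(-4 + V + V^{2}\right) + V = -4 + V^{2} + 2 V$)
$\left(O{\left(T{\left(-4 \right)} \right)} - 363\right)^{2} = \left(\left(-4 + \left(- 4 \left(-5 - 4\right)\right)^{2} + 2 \left(- 4 \left(-5 - 4\right)\right)\right) - 363\right)^{2} = \left(\left(-4 + \left(\left(-4\right) \left(-9\right)\right)^{2} + 2 \left(\left(-4\right) \left(-9\right)\right)\right) - 363\right)^{2} = \left(\left(-4 + 36^{2} + 2 \cdot 36\right) - 363\right)^{2} = \left(\left(-4 + 1296 + 72\right) - 363\right)^{2} = \left(1364 - 363\right)^{2} = 1001^{2} = 1002001$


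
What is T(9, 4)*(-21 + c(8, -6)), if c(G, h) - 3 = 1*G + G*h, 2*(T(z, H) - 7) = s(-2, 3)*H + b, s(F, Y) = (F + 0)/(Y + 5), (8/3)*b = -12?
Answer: -493/2 ≈ -246.50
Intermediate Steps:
b = -9/2 (b = (3/8)*(-12) = -9/2 ≈ -4.5000)
s(F, Y) = F/(5 + Y)
T(z, H) = 19/4 - H/8 (T(z, H) = 7 + ((-2/(5 + 3))*H - 9/2)/2 = 7 + ((-2/8)*H - 9/2)/2 = 7 + ((-2*1/8)*H - 9/2)/2 = 7 + (-H/4 - 9/2)/2 = 7 + (-9/2 - H/4)/2 = 7 + (-9/4 - H/8) = 19/4 - H/8)
c(G, h) = 3 + G + G*h (c(G, h) = 3 + (1*G + G*h) = 3 + (G + G*h) = 3 + G + G*h)
T(9, 4)*(-21 + c(8, -6)) = (19/4 - 1/8*4)*(-21 + (3 + 8 + 8*(-6))) = (19/4 - 1/2)*(-21 + (3 + 8 - 48)) = 17*(-21 - 37)/4 = (17/4)*(-58) = -493/2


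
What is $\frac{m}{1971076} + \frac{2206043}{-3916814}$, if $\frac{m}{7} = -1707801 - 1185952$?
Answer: $- \frac{41844162126431}{3860169035932} \approx -10.84$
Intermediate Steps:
$m = -20256271$ ($m = 7 \left(-1707801 - 1185952\right) = 7 \left(-2893753\right) = -20256271$)
$\frac{m}{1971076} + \frac{2206043}{-3916814} = - \frac{20256271}{1971076} + \frac{2206043}{-3916814} = \left(-20256271\right) \frac{1}{1971076} + 2206043 \left(- \frac{1}{3916814}\right) = - \frac{20256271}{1971076} - \frac{2206043}{3916814} = - \frac{41844162126431}{3860169035932}$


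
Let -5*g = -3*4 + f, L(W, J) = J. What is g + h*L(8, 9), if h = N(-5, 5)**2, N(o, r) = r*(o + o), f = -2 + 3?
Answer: 112511/5 ≈ 22502.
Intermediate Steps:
f = 1
N(o, r) = 2*o*r (N(o, r) = r*(2*o) = 2*o*r)
g = 11/5 (g = -(-3*4 + 1)/5 = -(-12 + 1)/5 = -1/5*(-11) = 11/5 ≈ 2.2000)
h = 2500 (h = (2*(-5)*5)**2 = (-50)**2 = 2500)
g + h*L(8, 9) = 11/5 + 2500*9 = 11/5 + 22500 = 112511/5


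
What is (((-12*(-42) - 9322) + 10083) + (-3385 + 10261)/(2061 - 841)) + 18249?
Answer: 5953489/305 ≈ 19520.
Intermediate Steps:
(((-12*(-42) - 9322) + 10083) + (-3385 + 10261)/(2061 - 841)) + 18249 = (((504 - 9322) + 10083) + 6876/1220) + 18249 = ((-8818 + 10083) + 6876*(1/1220)) + 18249 = (1265 + 1719/305) + 18249 = 387544/305 + 18249 = 5953489/305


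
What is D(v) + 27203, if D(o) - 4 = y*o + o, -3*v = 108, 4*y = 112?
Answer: 26163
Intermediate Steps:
y = 28 (y = (1/4)*112 = 28)
v = -36 (v = -1/3*108 = -36)
D(o) = 4 + 29*o (D(o) = 4 + (28*o + o) = 4 + 29*o)
D(v) + 27203 = (4 + 29*(-36)) + 27203 = (4 - 1044) + 27203 = -1040 + 27203 = 26163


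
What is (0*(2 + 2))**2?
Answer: 0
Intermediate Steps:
(0*(2 + 2))**2 = (0*4)**2 = 0**2 = 0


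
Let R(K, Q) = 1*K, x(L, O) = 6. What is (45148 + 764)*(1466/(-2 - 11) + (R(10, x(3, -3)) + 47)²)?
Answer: 1871878152/13 ≈ 1.4399e+8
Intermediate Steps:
R(K, Q) = K
(45148 + 764)*(1466/(-2 - 11) + (R(10, x(3, -3)) + 47)²) = (45148 + 764)*(1466/(-2 - 11) + (10 + 47)²) = 45912*(1466/(-13) + 57²) = 45912*(1466*(-1/13) + 3249) = 45912*(-1466/13 + 3249) = 45912*(40771/13) = 1871878152/13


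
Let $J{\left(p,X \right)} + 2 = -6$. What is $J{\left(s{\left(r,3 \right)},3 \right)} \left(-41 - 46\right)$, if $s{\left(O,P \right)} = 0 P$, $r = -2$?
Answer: $696$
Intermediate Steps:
$s{\left(O,P \right)} = 0$
$J{\left(p,X \right)} = -8$ ($J{\left(p,X \right)} = -2 - 6 = -8$)
$J{\left(s{\left(r,3 \right)},3 \right)} \left(-41 - 46\right) = - 8 \left(-41 - 46\right) = \left(-8\right) \left(-87\right) = 696$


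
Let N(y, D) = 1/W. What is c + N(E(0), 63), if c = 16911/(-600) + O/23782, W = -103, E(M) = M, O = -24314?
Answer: -7156857801/244954600 ≈ -29.217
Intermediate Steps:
c = -69460967/2378200 (c = 16911/(-600) - 24314/23782 = 16911*(-1/600) - 24314*1/23782 = -5637/200 - 12157/11891 = -69460967/2378200 ≈ -29.207)
N(y, D) = -1/103 (N(y, D) = 1/(-103) = -1/103)
c + N(E(0), 63) = -69460967/2378200 - 1/103 = -7156857801/244954600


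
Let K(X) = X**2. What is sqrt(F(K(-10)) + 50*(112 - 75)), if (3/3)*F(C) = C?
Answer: 5*sqrt(78) ≈ 44.159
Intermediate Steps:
F(C) = C
sqrt(F(K(-10)) + 50*(112 - 75)) = sqrt((-10)**2 + 50*(112 - 75)) = sqrt(100 + 50*37) = sqrt(100 + 1850) = sqrt(1950) = 5*sqrt(78)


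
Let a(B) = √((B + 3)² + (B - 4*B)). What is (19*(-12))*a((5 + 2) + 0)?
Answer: -228*√79 ≈ -2026.5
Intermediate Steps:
a(B) = √((3 + B)² - 3*B)
(19*(-12))*a((5 + 2) + 0) = (19*(-12))*√((3 + ((5 + 2) + 0))² - 3*((5 + 2) + 0)) = -228*√((3 + (7 + 0))² - 3*(7 + 0)) = -228*√((3 + 7)² - 3*7) = -228*√(10² - 21) = -228*√(100 - 21) = -228*√79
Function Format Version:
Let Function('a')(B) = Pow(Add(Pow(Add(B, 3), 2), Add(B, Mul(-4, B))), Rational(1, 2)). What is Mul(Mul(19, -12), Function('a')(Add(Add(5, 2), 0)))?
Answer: Mul(-228, Pow(79, Rational(1, 2))) ≈ -2026.5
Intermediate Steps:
Function('a')(B) = Pow(Add(Pow(Add(3, B), 2), Mul(-3, B)), Rational(1, 2))
Mul(Mul(19, -12), Function('a')(Add(Add(5, 2), 0))) = Mul(Mul(19, -12), Pow(Add(Pow(Add(3, Add(Add(5, 2), 0)), 2), Mul(-3, Add(Add(5, 2), 0))), Rational(1, 2))) = Mul(-228, Pow(Add(Pow(Add(3, Add(7, 0)), 2), Mul(-3, Add(7, 0))), Rational(1, 2))) = Mul(-228, Pow(Add(Pow(Add(3, 7), 2), Mul(-3, 7)), Rational(1, 2))) = Mul(-228, Pow(Add(Pow(10, 2), -21), Rational(1, 2))) = Mul(-228, Pow(Add(100, -21), Rational(1, 2))) = Mul(-228, Pow(79, Rational(1, 2)))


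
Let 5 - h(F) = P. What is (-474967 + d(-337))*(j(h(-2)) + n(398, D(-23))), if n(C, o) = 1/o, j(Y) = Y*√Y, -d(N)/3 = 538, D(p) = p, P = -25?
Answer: 476581/23 - 14297430*√30 ≈ -7.8290e+7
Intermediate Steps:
h(F) = 30 (h(F) = 5 - 1*(-25) = 5 + 25 = 30)
d(N) = -1614 (d(N) = -3*538 = -1614)
j(Y) = Y^(3/2)
(-474967 + d(-337))*(j(h(-2)) + n(398, D(-23))) = (-474967 - 1614)*(30^(3/2) + 1/(-23)) = -476581*(30*√30 - 1/23) = -476581*(-1/23 + 30*√30) = 476581/23 - 14297430*√30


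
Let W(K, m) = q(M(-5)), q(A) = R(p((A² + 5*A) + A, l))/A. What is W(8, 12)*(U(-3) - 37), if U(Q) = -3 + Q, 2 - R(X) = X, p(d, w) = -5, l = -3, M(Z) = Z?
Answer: 301/5 ≈ 60.200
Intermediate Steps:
R(X) = 2 - X
q(A) = 7/A (q(A) = (2 - 1*(-5))/A = (2 + 5)/A = 7/A)
W(K, m) = -7/5 (W(K, m) = 7/(-5) = 7*(-⅕) = -7/5)
W(8, 12)*(U(-3) - 37) = -7*((-3 - 3) - 37)/5 = -7*(-6 - 37)/5 = -7/5*(-43) = 301/5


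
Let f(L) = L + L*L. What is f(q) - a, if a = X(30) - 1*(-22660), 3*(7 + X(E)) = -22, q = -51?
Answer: -60287/3 ≈ -20096.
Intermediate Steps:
f(L) = L + L**2
X(E) = -43/3 (X(E) = -7 + (1/3)*(-22) = -7 - 22/3 = -43/3)
a = 67937/3 (a = -43/3 - 1*(-22660) = -43/3 + 22660 = 67937/3 ≈ 22646.)
f(q) - a = -51*(1 - 51) - 1*67937/3 = -51*(-50) - 67937/3 = 2550 - 67937/3 = -60287/3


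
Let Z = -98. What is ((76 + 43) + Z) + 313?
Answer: 334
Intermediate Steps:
((76 + 43) + Z) + 313 = ((76 + 43) - 98) + 313 = (119 - 98) + 313 = 21 + 313 = 334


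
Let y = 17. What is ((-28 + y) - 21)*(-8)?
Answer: 256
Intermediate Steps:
((-28 + y) - 21)*(-8) = ((-28 + 17) - 21)*(-8) = (-11 - 21)*(-8) = -32*(-8) = 256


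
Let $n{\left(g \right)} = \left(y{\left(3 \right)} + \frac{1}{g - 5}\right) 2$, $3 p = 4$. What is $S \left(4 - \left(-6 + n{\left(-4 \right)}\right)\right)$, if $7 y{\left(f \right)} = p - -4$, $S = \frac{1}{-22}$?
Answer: $- \frac{274}{693} \approx -0.39538$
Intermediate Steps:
$p = \frac{4}{3}$ ($p = \frac{1}{3} \cdot 4 = \frac{4}{3} \approx 1.3333$)
$S = - \frac{1}{22} \approx -0.045455$
$y{\left(f \right)} = \frac{16}{21}$ ($y{\left(f \right)} = \frac{\frac{4}{3} - -4}{7} = \frac{\frac{4}{3} + 4}{7} = \frac{1}{7} \cdot \frac{16}{3} = \frac{16}{21}$)
$n{\left(g \right)} = \frac{32}{21} + \frac{2}{-5 + g}$ ($n{\left(g \right)} = \left(\frac{16}{21} + \frac{1}{g - 5}\right) 2 = \left(\frac{16}{21} + \frac{1}{-5 + g}\right) 2 = \frac{32}{21} + \frac{2}{-5 + g}$)
$S \left(4 - \left(-6 + n{\left(-4 \right)}\right)\right) = - \frac{4 + \left(- \frac{2 \left(-59 + 16 \left(-4\right)\right)}{21 \left(-5 - 4\right)} + 6\right)}{22} = - \frac{4 + \left(- \frac{2 \left(-59 - 64\right)}{21 \left(-9\right)} + 6\right)}{22} = - \frac{4 + \left(- \frac{2 \left(-1\right) \left(-123\right)}{21 \cdot 9} + 6\right)}{22} = - \frac{4 + \left(\left(-1\right) \frac{82}{63} + 6\right)}{22} = - \frac{4 + \left(- \frac{82}{63} + 6\right)}{22} = - \frac{4 + \frac{296}{63}}{22} = \left(- \frac{1}{22}\right) \frac{548}{63} = - \frac{274}{693}$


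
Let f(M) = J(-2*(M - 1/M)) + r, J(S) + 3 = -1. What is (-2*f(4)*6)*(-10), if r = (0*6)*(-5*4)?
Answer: -480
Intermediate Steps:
J(S) = -4 (J(S) = -3 - 1 = -4)
r = 0 (r = 0*(-20) = 0)
f(M) = -4 (f(M) = -4 + 0 = -4)
(-2*f(4)*6)*(-10) = (-2*(-4)*6)*(-10) = (8*6)*(-10) = 48*(-10) = -480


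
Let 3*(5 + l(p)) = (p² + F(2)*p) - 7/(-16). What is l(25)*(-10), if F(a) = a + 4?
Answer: -60835/24 ≈ -2534.8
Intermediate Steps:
F(a) = 4 + a
l(p) = -233/48 + 2*p + p²/3 (l(p) = -5 + ((p² + (4 + 2)*p) - 7/(-16))/3 = -5 + ((p² + 6*p) - 7*(-1/16))/3 = -5 + ((p² + 6*p) + 7/16)/3 = -5 + (7/16 + p² + 6*p)/3 = -5 + (7/48 + 2*p + p²/3) = -233/48 + 2*p + p²/3)
l(25)*(-10) = (-233/48 + 2*25 + (⅓)*25²)*(-10) = (-233/48 + 50 + (⅓)*625)*(-10) = (-233/48 + 50 + 625/3)*(-10) = (12167/48)*(-10) = -60835/24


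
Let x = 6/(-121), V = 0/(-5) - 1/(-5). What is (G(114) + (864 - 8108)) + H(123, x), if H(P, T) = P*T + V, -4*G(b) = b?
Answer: -8806863/1210 ≈ -7278.4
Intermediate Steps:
G(b) = -b/4
V = ⅕ (V = 0*(-⅕) - 1*(-⅕) = 0 + ⅕ = ⅕ ≈ 0.20000)
x = -6/121 (x = 6*(-1/121) = -6/121 ≈ -0.049587)
H(P, T) = ⅕ + P*T (H(P, T) = P*T + ⅕ = ⅕ + P*T)
(G(114) + (864 - 8108)) + H(123, x) = (-¼*114 + (864 - 8108)) + (⅕ + 123*(-6/121)) = (-57/2 - 7244) + (⅕ - 738/121) = -14545/2 - 3569/605 = -8806863/1210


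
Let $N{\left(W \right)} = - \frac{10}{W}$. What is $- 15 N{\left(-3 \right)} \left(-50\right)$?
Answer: $2500$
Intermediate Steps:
$- 15 N{\left(-3 \right)} \left(-50\right) = - 15 \left(- \frac{10}{-3}\right) \left(-50\right) = - 15 \left(\left(-10\right) \left(- \frac{1}{3}\right)\right) \left(-50\right) = \left(-15\right) \frac{10}{3} \left(-50\right) = \left(-50\right) \left(-50\right) = 2500$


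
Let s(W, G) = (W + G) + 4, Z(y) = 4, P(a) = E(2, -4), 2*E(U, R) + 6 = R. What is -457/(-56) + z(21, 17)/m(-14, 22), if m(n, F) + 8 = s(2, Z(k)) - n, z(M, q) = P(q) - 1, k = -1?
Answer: 109/14 ≈ 7.7857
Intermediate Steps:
E(U, R) = -3 + R/2
P(a) = -5 (P(a) = -3 + (1/2)*(-4) = -3 - 2 = -5)
s(W, G) = 4 + G + W (s(W, G) = (G + W) + 4 = 4 + G + W)
z(M, q) = -6 (z(M, q) = -5 - 1 = -6)
m(n, F) = 2 - n (m(n, F) = -8 + ((4 + 4 + 2) - n) = -8 + (10 - n) = 2 - n)
-457/(-56) + z(21, 17)/m(-14, 22) = -457/(-56) - 6/(2 - 1*(-14)) = -457*(-1/56) - 6/(2 + 14) = 457/56 - 6/16 = 457/56 - 6*1/16 = 457/56 - 3/8 = 109/14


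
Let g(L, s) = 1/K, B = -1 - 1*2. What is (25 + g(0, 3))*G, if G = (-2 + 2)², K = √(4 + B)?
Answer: 0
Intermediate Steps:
B = -3 (B = -1 - 2 = -3)
K = 1 (K = √(4 - 3) = √1 = 1)
g(L, s) = 1 (g(L, s) = 1/1 = 1)
G = 0 (G = 0² = 0)
(25 + g(0, 3))*G = (25 + 1)*0 = 26*0 = 0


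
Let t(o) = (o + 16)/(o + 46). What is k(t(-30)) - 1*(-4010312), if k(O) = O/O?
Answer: 4010313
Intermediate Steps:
t(o) = (16 + o)/(46 + o)
k(O) = 1
k(t(-30)) - 1*(-4010312) = 1 - 1*(-4010312) = 1 + 4010312 = 4010313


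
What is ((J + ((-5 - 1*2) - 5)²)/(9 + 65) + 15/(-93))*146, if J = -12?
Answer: 271706/1147 ≈ 236.88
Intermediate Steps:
((J + ((-5 - 1*2) - 5)²)/(9 + 65) + 15/(-93))*146 = ((-12 + ((-5 - 1*2) - 5)²)/(9 + 65) + 15/(-93))*146 = ((-12 + ((-5 - 2) - 5)²)/74 + 15*(-1/93))*146 = ((-12 + (-7 - 5)²)*(1/74) - 5/31)*146 = ((-12 + (-12)²)*(1/74) - 5/31)*146 = ((-12 + 144)*(1/74) - 5/31)*146 = (132*(1/74) - 5/31)*146 = (66/37 - 5/31)*146 = (1861/1147)*146 = 271706/1147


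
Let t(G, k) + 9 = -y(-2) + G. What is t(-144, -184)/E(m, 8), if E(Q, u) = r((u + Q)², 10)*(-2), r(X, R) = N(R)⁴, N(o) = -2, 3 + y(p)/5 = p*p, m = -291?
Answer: 79/16 ≈ 4.9375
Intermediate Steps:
y(p) = -15 + 5*p² (y(p) = -15 + 5*(p*p) = -15 + 5*p²)
t(G, k) = -14 + G (t(G, k) = -9 + (-(-15 + 5*(-2)²) + G) = -9 + (-(-15 + 5*4) + G) = -9 + (-(-15 + 20) + G) = -9 + (-1*5 + G) = -9 + (-5 + G) = -14 + G)
r(X, R) = 16 (r(X, R) = (-2)⁴ = 16)
E(Q, u) = -32 (E(Q, u) = 16*(-2) = -32)
t(-144, -184)/E(m, 8) = (-14 - 144)/(-32) = -158*(-1/32) = 79/16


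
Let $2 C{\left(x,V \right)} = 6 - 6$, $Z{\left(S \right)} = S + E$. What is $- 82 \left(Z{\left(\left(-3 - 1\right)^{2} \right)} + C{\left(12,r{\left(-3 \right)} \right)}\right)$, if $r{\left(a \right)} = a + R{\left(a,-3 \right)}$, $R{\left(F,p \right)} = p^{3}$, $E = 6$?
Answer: $-1804$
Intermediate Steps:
$Z{\left(S \right)} = 6 + S$ ($Z{\left(S \right)} = S + 6 = 6 + S$)
$r{\left(a \right)} = -27 + a$ ($r{\left(a \right)} = a + \left(-3\right)^{3} = a - 27 = -27 + a$)
$C{\left(x,V \right)} = 0$ ($C{\left(x,V \right)} = \frac{6 - 6}{2} = \frac{1}{2} \cdot 0 = 0$)
$- 82 \left(Z{\left(\left(-3 - 1\right)^{2} \right)} + C{\left(12,r{\left(-3 \right)} \right)}\right) = - 82 \left(\left(6 + \left(-3 - 1\right)^{2}\right) + 0\right) = - 82 \left(\left(6 + \left(-4\right)^{2}\right) + 0\right) = - 82 \left(\left(6 + 16\right) + 0\right) = - 82 \left(22 + 0\right) = \left(-82\right) 22 = -1804$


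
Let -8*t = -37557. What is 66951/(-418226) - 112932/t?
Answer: -42262585307/1745257098 ≈ -24.216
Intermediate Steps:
t = 37557/8 (t = -1/8*(-37557) = 37557/8 ≈ 4694.6)
66951/(-418226) - 112932/t = 66951/(-418226) - 112932/37557/8 = 66951*(-1/418226) - 112932*8/37557 = -66951/418226 - 100384/4173 = -42262585307/1745257098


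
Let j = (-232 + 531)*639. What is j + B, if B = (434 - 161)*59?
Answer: 207168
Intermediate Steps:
j = 191061 (j = 299*639 = 191061)
B = 16107 (B = 273*59 = 16107)
j + B = 191061 + 16107 = 207168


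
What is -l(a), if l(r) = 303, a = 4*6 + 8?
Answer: -303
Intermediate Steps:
a = 32 (a = 24 + 8 = 32)
-l(a) = -1*303 = -303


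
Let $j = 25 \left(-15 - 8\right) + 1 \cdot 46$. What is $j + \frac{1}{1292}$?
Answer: $- \frac{683467}{1292} \approx -529.0$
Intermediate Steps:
$j = -529$ ($j = 25 \left(-23\right) + 46 = -575 + 46 = -529$)
$j + \frac{1}{1292} = -529 + \frac{1}{1292} = - \frac{683467}{1292}$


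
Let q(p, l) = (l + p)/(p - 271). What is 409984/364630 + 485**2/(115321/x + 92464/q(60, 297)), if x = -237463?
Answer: -2685837513782079817/844651083846609935 ≈ -3.1798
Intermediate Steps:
q(p, l) = (l + p)/(-271 + p)
409984/364630 + 485**2/(115321/x + 92464/q(60, 297)) = 409984/364630 + 485**2/(115321/(-237463) + 92464/(((297 + 60)/(-271 + 60)))) = 409984*(1/364630) + 235225/(115321*(-1/237463) + 92464/((357/(-211)))) = 204992/182315 + 235225/(-115321/237463 + 92464/((-1/211*357))) = 204992/182315 + 235225/(-115321/237463 + 92464/(-357/211)) = 204992/182315 + 235225/(-115321/237463 + 92464*(-211/357)) = 204992/182315 + 235225/(-115321/237463 - 19509904/357) = 204992/182315 + 235225/(-4632921503149/84774291) = 204992/182315 + 235225*(-84774291/4632921503149) = 204992/182315 - 19941032600475/4632921503149 = -2685837513782079817/844651083846609935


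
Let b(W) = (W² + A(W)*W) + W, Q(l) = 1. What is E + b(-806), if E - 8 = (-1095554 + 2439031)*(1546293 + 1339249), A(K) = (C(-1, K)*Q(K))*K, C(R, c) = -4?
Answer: 3876657359828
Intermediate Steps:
A(K) = -4*K (A(K) = (-4*1)*K = -4*K)
E = 3876659309542 (E = 8 + (-1095554 + 2439031)*(1546293 + 1339249) = 8 + 1343477*2885542 = 8 + 3876659309534 = 3876659309542)
b(W) = W - 3*W² (b(W) = (W² + (-4*W)*W) + W = (W² - 4*W²) + W = -3*W² + W = W - 3*W²)
E + b(-806) = 3876659309542 - 806*(1 - 3*(-806)) = 3876659309542 - 806*(1 + 2418) = 3876659309542 - 806*2419 = 3876659309542 - 1949714 = 3876657359828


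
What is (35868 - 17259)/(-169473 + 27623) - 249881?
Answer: -35445638459/141850 ≈ -2.4988e+5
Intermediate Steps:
(35868 - 17259)/(-169473 + 27623) - 249881 = 18609/(-141850) - 249881 = 18609*(-1/141850) - 249881 = -18609/141850 - 249881 = -35445638459/141850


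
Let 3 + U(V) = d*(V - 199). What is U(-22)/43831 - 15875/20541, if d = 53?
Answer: -936475481/900332571 ≈ -1.0401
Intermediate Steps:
U(V) = -10550 + 53*V (U(V) = -3 + 53*(V - 199) = -3 + 53*(-199 + V) = -3 + (-10547 + 53*V) = -10550 + 53*V)
U(-22)/43831 - 15875/20541 = (-10550 + 53*(-22))/43831 - 15875/20541 = (-10550 - 1166)*(1/43831) - 15875*1/20541 = -11716*1/43831 - 15875/20541 = -11716/43831 - 15875/20541 = -936475481/900332571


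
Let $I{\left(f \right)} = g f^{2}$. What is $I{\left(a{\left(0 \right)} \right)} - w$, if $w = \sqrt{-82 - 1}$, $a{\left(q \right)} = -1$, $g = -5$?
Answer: $-5 - i \sqrt{83} \approx -5.0 - 9.1104 i$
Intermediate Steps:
$w = i \sqrt{83}$ ($w = \sqrt{-83} = i \sqrt{83} \approx 9.1104 i$)
$I{\left(f \right)} = - 5 f^{2}$
$I{\left(a{\left(0 \right)} \right)} - w = - 5 \left(-1\right)^{2} - i \sqrt{83} = \left(-5\right) 1 - i \sqrt{83} = -5 - i \sqrt{83}$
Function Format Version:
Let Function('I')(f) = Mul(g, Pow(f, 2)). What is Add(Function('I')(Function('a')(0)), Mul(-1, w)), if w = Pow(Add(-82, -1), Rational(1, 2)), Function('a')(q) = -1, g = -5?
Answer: Add(-5, Mul(-1, I, Pow(83, Rational(1, 2)))) ≈ Add(-5.0000, Mul(-9.1104, I))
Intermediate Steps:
w = Mul(I, Pow(83, Rational(1, 2))) (w = Pow(-83, Rational(1, 2)) = Mul(I, Pow(83, Rational(1, 2))) ≈ Mul(9.1104, I))
Function('I')(f) = Mul(-5, Pow(f, 2))
Add(Function('I')(Function('a')(0)), Mul(-1, w)) = Add(Mul(-5, Pow(-1, 2)), Mul(-1, Mul(I, Pow(83, Rational(1, 2))))) = Add(Mul(-5, 1), Mul(-1, I, Pow(83, Rational(1, 2)))) = Add(-5, Mul(-1, I, Pow(83, Rational(1, 2))))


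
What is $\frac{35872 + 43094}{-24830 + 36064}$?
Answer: $\frac{963}{137} \approx 7.0292$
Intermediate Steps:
$\frac{35872 + 43094}{-24830 + 36064} = \frac{78966}{11234} = 78966 \cdot \frac{1}{11234} = \frac{963}{137}$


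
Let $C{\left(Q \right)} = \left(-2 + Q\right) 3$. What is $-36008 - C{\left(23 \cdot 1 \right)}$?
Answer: $-36071$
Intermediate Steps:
$C{\left(Q \right)} = -6 + 3 Q$
$-36008 - C{\left(23 \cdot 1 \right)} = -36008 - \left(-6 + 3 \cdot 23 \cdot 1\right) = -36008 - \left(-6 + 3 \cdot 23\right) = -36008 - \left(-6 + 69\right) = -36008 - 63 = -36071$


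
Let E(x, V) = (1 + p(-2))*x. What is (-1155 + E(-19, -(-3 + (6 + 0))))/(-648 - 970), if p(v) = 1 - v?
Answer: 1231/1618 ≈ 0.76082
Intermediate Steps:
E(x, V) = 4*x (E(x, V) = (1 + (1 - 1*(-2)))*x = (1 + (1 + 2))*x = (1 + 3)*x = 4*x)
(-1155 + E(-19, -(-3 + (6 + 0))))/(-648 - 970) = (-1155 + 4*(-19))/(-648 - 970) = (-1155 - 76)/(-1618) = -1231*(-1/1618) = 1231/1618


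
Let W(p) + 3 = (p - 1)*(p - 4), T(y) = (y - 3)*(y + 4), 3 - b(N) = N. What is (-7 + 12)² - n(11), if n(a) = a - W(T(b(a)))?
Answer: 1731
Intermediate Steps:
b(N) = 3 - N
T(y) = (-3 + y)*(4 + y)
W(p) = -3 + (-1 + p)*(-4 + p) (W(p) = -3 + (p - 1)*(p - 4) = -3 + (-1 + p)*(-4 + p))
n(a) = -46 - (-9 + (3 - a)² - a)² - 4*a + 5*(3 - a)² (n(a) = a - (1 + (-12 + (3 - a) + (3 - a)²)² - 5*(-12 + (3 - a) + (3 - a)²)) = a - (1 + (-9 + (3 - a)² - a)² - 5*(-9 + (3 - a)² - a)) = a - (1 + (-9 + (3 - a)² - a)² + (45 - 5*(3 - a)² + 5*a)) = a - (46 + (-9 + (3 - a)² - a)² - 5*(3 - a)² + 5*a) = a + (-46 - (-9 + (3 - a)² - a)² - 5*a + 5*(3 - a)²) = -46 - (-9 + (3 - a)² - a)² - 4*a + 5*(3 - a)²)
(-7 + 12)² - n(11) = (-7 + 12)² - (-1 - 1*11⁴ - 44*11² - 34*11 + 14*11³) = 5² - (-1 - 1*14641 - 44*121 - 374 + 14*1331) = 25 - (-1 - 14641 - 5324 - 374 + 18634) = 25 - 1*(-1706) = 25 + 1706 = 1731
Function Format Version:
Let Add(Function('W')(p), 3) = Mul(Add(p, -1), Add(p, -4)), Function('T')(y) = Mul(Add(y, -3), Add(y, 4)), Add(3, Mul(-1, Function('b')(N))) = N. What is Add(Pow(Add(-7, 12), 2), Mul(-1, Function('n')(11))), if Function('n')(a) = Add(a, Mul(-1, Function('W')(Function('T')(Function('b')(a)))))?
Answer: 1731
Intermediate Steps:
Function('b')(N) = Add(3, Mul(-1, N))
Function('T')(y) = Mul(Add(-3, y), Add(4, y))
Function('W')(p) = Add(-3, Mul(Add(-1, p), Add(-4, p))) (Function('W')(p) = Add(-3, Mul(Add(p, -1), Add(p, -4))) = Add(-3, Mul(Add(-1, p), Add(-4, p))))
Function('n')(a) = Add(-46, Mul(-1, Pow(Add(-9, Pow(Add(3, Mul(-1, a)), 2), Mul(-1, a)), 2)), Mul(-4, a), Mul(5, Pow(Add(3, Mul(-1, a)), 2))) (Function('n')(a) = Add(a, Mul(-1, Add(1, Pow(Add(-12, Add(3, Mul(-1, a)), Pow(Add(3, Mul(-1, a)), 2)), 2), Mul(-5, Add(-12, Add(3, Mul(-1, a)), Pow(Add(3, Mul(-1, a)), 2)))))) = Add(a, Mul(-1, Add(1, Pow(Add(-9, Pow(Add(3, Mul(-1, a)), 2), Mul(-1, a)), 2), Mul(-5, Add(-9, Pow(Add(3, Mul(-1, a)), 2), Mul(-1, a)))))) = Add(a, Mul(-1, Add(1, Pow(Add(-9, Pow(Add(3, Mul(-1, a)), 2), Mul(-1, a)), 2), Add(45, Mul(-5, Pow(Add(3, Mul(-1, a)), 2)), Mul(5, a))))) = Add(a, Mul(-1, Add(46, Pow(Add(-9, Pow(Add(3, Mul(-1, a)), 2), Mul(-1, a)), 2), Mul(-5, Pow(Add(3, Mul(-1, a)), 2)), Mul(5, a)))) = Add(a, Add(-46, Mul(-1, Pow(Add(-9, Pow(Add(3, Mul(-1, a)), 2), Mul(-1, a)), 2)), Mul(-5, a), Mul(5, Pow(Add(3, Mul(-1, a)), 2)))) = Add(-46, Mul(-1, Pow(Add(-9, Pow(Add(3, Mul(-1, a)), 2), Mul(-1, a)), 2)), Mul(-4, a), Mul(5, Pow(Add(3, Mul(-1, a)), 2))))
Add(Pow(Add(-7, 12), 2), Mul(-1, Function('n')(11))) = Add(Pow(Add(-7, 12), 2), Mul(-1, Add(-1, Mul(-1, Pow(11, 4)), Mul(-44, Pow(11, 2)), Mul(-34, 11), Mul(14, Pow(11, 3))))) = Add(Pow(5, 2), Mul(-1, Add(-1, Mul(-1, 14641), Mul(-44, 121), -374, Mul(14, 1331)))) = Add(25, Mul(-1, Add(-1, -14641, -5324, -374, 18634))) = Add(25, Mul(-1, -1706)) = Add(25, 1706) = 1731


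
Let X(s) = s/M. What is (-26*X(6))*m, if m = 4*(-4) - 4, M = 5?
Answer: 624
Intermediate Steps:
m = -20 (m = -16 - 4 = -20)
X(s) = s/5
(-26*X(6))*m = -26*6/5*(-20) = -156/5*(-20) = 624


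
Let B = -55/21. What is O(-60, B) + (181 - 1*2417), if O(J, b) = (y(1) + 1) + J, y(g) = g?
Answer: -2294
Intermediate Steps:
B = -55/21 (B = -55*1/21 = -55/21 ≈ -2.6190)
O(J, b) = 2 + J (O(J, b) = (1 + 1) + J = 2 + J)
O(-60, B) + (181 - 1*2417) = (2 - 60) + (181 - 1*2417) = -58 + (181 - 2417) = -58 - 2236 = -2294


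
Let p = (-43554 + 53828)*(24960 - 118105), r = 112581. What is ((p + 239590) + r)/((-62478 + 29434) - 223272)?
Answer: 956619559/256316 ≈ 3732.2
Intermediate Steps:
p = -956971730 (p = 10274*(-93145) = -956971730)
((p + 239590) + r)/((-62478 + 29434) - 223272) = ((-956971730 + 239590) + 112581)/((-62478 + 29434) - 223272) = (-956732140 + 112581)/(-33044 - 223272) = -956619559/(-256316) = -956619559*(-1/256316) = 956619559/256316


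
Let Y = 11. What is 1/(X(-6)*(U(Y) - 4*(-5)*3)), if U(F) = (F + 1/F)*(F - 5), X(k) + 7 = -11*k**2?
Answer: -11/560976 ≈ -1.9609e-5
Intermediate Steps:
X(k) = -7 - 11*k**2
U(F) = (-5 + F)*(F + 1/F) (U(F) = (F + 1/F)*(-5 + F) = (-5 + F)*(F + 1/F))
1/(X(-6)*(U(Y) - 4*(-5)*3)) = 1/((-7 - 11*(-6)**2)*((1 + 11**2 - 5*11 - 5/11) - 4*(-5)*3)) = 1/((-7 - 11*36)*((1 + 121 - 55 - 5*1/11) + 20*3)) = 1/((-7 - 396)*((1 + 121 - 55 - 5/11) + 60)) = 1/(-403*(732/11 + 60)) = 1/(-403*1392/11) = 1/(-560976/11) = -11/560976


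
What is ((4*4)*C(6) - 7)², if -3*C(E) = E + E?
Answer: 5041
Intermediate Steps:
C(E) = -2*E/3 (C(E) = -(E + E)/3 = -2*E/3)
((4*4)*C(6) - 7)² = ((4*4)*(-⅔*6) - 7)² = (16*(-4) - 7)² = (-64 - 7)² = (-71)² = 5041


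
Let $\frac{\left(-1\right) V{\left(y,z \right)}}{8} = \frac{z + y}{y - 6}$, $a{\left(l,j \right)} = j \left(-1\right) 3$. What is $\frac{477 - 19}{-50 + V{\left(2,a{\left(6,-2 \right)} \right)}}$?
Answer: $- \frac{229}{17} \approx -13.471$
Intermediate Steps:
$a{\left(l,j \right)} = - 3 j$ ($a{\left(l,j \right)} = - j 3 = - 3 j$)
$V{\left(y,z \right)} = - \frac{8 \left(y + z\right)}{-6 + y}$ ($V{\left(y,z \right)} = - 8 \frac{z + y}{y - 6} = - 8 \frac{y + z}{-6 + y} = - \frac{8 \left(y + z\right)}{-6 + y}$)
$\frac{477 - 19}{-50 + V{\left(2,a{\left(6,-2 \right)} \right)}} = \frac{477 - 19}{-50 + \frac{8 \left(\left(-1\right) 2 - \left(-3\right) \left(-2\right)\right)}{-6 + 2}} = \frac{458}{-50 + \frac{8 \left(-2 - 6\right)}{-4}} = \frac{458}{-50 + 8 \left(- \frac{1}{4}\right) \left(-2 - 6\right)} = \frac{458}{-50 + 8 \left(- \frac{1}{4}\right) \left(-8\right)} = \frac{458}{-50 + 16} = \frac{458}{-34} = 458 \left(- \frac{1}{34}\right) = - \frac{229}{17}$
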